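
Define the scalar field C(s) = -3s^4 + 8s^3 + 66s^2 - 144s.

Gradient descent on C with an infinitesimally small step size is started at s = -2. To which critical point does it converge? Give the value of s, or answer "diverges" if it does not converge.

C'(s) = -12(s - 4)(s - 1)(s + 3), so C'(-2) = -216.
Gradient descent moves in the -C' direction, i.e. s is increasing.
The nearest critical point in that direction is s = 1, where C'' = 144 > 0 (a local minimum). The iterate converges there.

1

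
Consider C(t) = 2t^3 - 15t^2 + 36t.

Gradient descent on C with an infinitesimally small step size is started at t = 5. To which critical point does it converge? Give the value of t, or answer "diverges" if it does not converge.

C'(t) = 6(t - 3)(t - 2), so C'(5) = 36.
Gradient descent moves in the -C' direction, i.e. t is decreasing.
The nearest critical point in that direction is t = 3, where C'' = 6 > 0 (a local minimum). The iterate converges there.

3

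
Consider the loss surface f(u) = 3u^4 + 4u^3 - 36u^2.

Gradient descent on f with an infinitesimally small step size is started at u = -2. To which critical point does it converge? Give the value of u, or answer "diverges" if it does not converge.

-3

f'(u) = 12u(u - 2)(u + 3), so f'(-2) = 96.
Gradient descent moves in the -f' direction, i.e. u is decreasing.
The nearest critical point in that direction is u = -3, where f'' = 180 > 0 (a local minimum). The iterate converges there.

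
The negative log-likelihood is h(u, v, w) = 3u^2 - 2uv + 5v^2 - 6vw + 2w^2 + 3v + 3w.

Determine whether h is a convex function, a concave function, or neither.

h is quadratic, so its Hessian is the constant matrix H = [[6, -2, 0], [-2, 10, -6], [0, -6, 4]].
Leading principal minors: 6, 56, 8.
All positive ⇒ H ≻ 0 ⇒ convex.

convex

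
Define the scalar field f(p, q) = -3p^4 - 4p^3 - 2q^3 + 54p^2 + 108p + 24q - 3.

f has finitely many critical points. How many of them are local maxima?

f separates as a function of p plus a function of q, so ∇f=0 decouples.
∂f/∂p = -12(p - 3)(p + 1)(p + 3) = 0 at p ∈ {-3, -1, 3}; ∂f/∂q = -6(q - 2)(q + 2) = 0 at q ∈ {-2, 2}.
The Hessian is diagonal: diag(f_pp, f_qq). Second derivatives: f_pp(-3)=-144, f_pp(-1)=96, f_pp(3)=-288; f_qq(-2)=24, f_qq(2)=-24.
Local maxima occur where both diagonal entries negative: (-3, 2), (3, 2). Count: 2.

2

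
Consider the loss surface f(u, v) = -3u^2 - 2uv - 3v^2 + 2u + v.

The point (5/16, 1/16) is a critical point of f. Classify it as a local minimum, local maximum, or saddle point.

local maximum

The Hessian of f is constant: H = [[-6, -2], [-2, -6]].
det(H) = (-6)·(-6) − (-2)² = 32.
det(H) > 0 and tr(H) = -12 < 0, so H is negative definite and the point is a local maximum.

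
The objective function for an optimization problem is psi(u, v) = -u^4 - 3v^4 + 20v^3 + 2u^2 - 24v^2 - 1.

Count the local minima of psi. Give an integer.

psi separates as a function of u plus a function of v, so ∇psi=0 decouples.
∂psi/∂u = -4u(u - 1)(u + 1) = 0 at u ∈ {-1, 0, 1}; ∂psi/∂v = -12v(v - 4)(v - 1) = 0 at v ∈ {0, 1, 4}.
The Hessian is diagonal: diag(psi_uu, psi_vv). Second derivatives: psi_uu(-1)=-8, psi_uu(0)=4, psi_uu(1)=-8; psi_vv(0)=-48, psi_vv(1)=36, psi_vv(4)=-144.
Local minima occur where both diagonal entries positive: (0, 1). Count: 1.

1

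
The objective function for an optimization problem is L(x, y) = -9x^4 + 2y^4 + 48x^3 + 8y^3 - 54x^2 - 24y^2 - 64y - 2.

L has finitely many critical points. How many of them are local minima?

2

L separates as a function of x plus a function of y, so ∇L=0 decouples.
∂L/∂x = -36x(x - 3)(x - 1) = 0 at x ∈ {0, 1, 3}; ∂L/∂y = 8(y - 2)(y + 1)(y + 4) = 0 at y ∈ {-4, -1, 2}.
The Hessian is diagonal: diag(L_xx, L_yy). Second derivatives: L_xx(0)=-108, L_xx(1)=72, L_xx(3)=-216; L_yy(-4)=144, L_yy(-1)=-72, L_yy(2)=144.
Local minima occur where both diagonal entries positive: (1, -4), (1, 2). Count: 2.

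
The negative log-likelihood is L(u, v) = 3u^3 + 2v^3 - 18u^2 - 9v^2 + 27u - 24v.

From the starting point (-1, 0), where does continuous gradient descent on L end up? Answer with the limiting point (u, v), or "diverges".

L is separable, so gradient descent decouples: u follows -∂L/∂u, v follows -∂L/∂v.
∂L/∂u = 9(u - 3)(u - 1); at u=-1 this is 72, so u decreases.
∂L/∂v = 6(v - 4)(v + 1); at v=0 this is -24, so v increases.
The u-coordinate has no critical point in that direction and runs off to infinity.

diverges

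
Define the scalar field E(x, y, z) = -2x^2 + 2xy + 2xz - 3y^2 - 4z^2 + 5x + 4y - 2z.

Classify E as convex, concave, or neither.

concave

E is quadratic, so its Hessian is the constant matrix H = [[-4, 2, 2], [2, -6, 0], [2, 0, -8]].
Leading principal minors: -4, 20, -136.
Signs alternate −, +, − ⇒ H ≺ 0 ⇒ concave.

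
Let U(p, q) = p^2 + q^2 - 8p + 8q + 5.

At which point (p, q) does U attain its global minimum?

(4, -4)

U(p,q) separates as A(p) + B(q) + 5, so its minimum is min A + min B + 5.
A'(p) = 2p - 8 vanishes at p ∈ {4}; B'(q) = 2q + 8 vanishes at q ∈ {-4}.
Local minima of A (where A''>0): A(4)=-16. Local minima of B: B(-4)=-16.
So the global minimum of U is A(4) + B(-4) + 5 = -16 − 16 + 5 = -27, attained at (4, -4).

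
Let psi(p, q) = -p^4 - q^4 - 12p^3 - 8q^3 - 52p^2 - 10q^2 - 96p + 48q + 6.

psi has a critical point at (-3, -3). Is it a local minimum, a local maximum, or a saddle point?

local minimum

The mixed partial ∂²psi/∂p∂q is 0, so the Hessian at any point is diag(psi_pp, psi_qq) = diag(-4(3p^2 + 18p + 26), -4(3q^2 + 12q + 5)).
At (-3, -3): H = diag(4, 16).
Both eigenvalues are positive, so H is positive definite: a local minimum.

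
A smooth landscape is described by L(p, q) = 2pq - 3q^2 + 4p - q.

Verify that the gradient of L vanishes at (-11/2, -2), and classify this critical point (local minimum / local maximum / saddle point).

saddle point

∇L = (2q + 4, 2p - 6q - 1); substituting (-11/2, -2) gives ∇L = (0, 0), so (-11/2, -2) is indeed a critical point.
The Hessian of L is constant: H = [[0, 2], [2, -6]].
det(H) = 0·(-6) − 2² = -4.
Since det(H) < 0, H is indefinite and the critical point is a saddle point.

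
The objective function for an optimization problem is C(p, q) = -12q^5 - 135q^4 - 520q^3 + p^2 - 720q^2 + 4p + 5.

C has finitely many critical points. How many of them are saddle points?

C separates as a function of p plus a function of q, so ∇C=0 decouples.
∂C/∂p = 2(p + 2) = 0 at p ∈ {-2}; ∂C/∂q = -60q(q + 2)(q + 3)(q + 4) = 0 at q ∈ {-4, -3, -2, 0}.
The Hessian is diagonal: diag(C_pp, C_qq). Second derivatives: C_pp(-2)=2; C_qq(-4)=480, C_qq(-3)=-180, C_qq(-2)=240, C_qq(0)=-1440.
Saddle points occur where the two diagonal entries have opposite signs: (-2, -3), (-2, 0). Count: 2.

2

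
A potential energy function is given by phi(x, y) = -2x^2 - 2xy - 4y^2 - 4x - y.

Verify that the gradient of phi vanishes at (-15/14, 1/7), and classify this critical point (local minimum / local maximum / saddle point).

∇phi = (-4x - 2y - 4, -2x - 8y - 1); substituting (-15/14, 1/7) gives ∇phi = (0, 0), so (-15/14, 1/7) is indeed a critical point.
The Hessian of phi is constant: H = [[-4, -2], [-2, -8]].
det(H) = (-4)·(-8) − (-2)² = 28.
det(H) > 0 and tr(H) = -12 < 0, so H is negative definite and the point is a local maximum.

local maximum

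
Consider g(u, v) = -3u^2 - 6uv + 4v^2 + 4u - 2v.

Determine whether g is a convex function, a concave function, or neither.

neither

g is quadratic, so its Hessian is the constant matrix H = [[-6, -6], [-6, 8]].
det(H) = -84, tr(H) = 2.
det(H) < 0, so H is indefinite: neither convex nor concave.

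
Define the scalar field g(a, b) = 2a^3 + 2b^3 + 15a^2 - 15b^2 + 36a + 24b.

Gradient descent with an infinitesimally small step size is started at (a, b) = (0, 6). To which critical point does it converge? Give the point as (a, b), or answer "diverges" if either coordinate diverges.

(-2, 4)

g is separable, so gradient descent decouples: a follows -∂g/∂a, b follows -∂g/∂b.
∂g/∂a = 6(a + 2)(a + 3); at a=0 this is 36, so a decreases.
∂g/∂b = 6(b - 4)(b - 1); at b=6 this is 60, so b decreases.
a converges to its nearest critical value -2 (a local min of the a-part); b converges to 4. The iterate converges to (-2, 4).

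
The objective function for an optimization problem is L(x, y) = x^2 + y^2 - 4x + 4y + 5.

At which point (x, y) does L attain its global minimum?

(2, -2)

L(x,y) separates as P(x) + Q(y) + 5, so its minimum is min P + min Q + 5.
P'(x) = 2x - 4 vanishes at x ∈ {2}; Q'(y) = 2y + 4 vanishes at y ∈ {-2}.
Local minima of P (where P''>0): P(2)=-4. Local minima of Q: Q(-2)=-4.
So the global minimum of L is P(2) + Q(-2) + 5 = -4 − 4 + 5 = -3, attained at (2, -2).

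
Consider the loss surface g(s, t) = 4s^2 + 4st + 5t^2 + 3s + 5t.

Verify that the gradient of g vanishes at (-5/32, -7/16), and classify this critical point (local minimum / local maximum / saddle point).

∇g = (8s + 4t + 3, 4s + 10t + 5); substituting (-5/32, -7/16) gives ∇g = (0, 0), so (-5/32, -7/16) is indeed a critical point.
The Hessian of g is constant: H = [[8, 4], [4, 10]].
det(H) = 8·10 − 4² = 64.
det(H) > 0 and tr(H) = 18 > 0, so H is positive definite and the point is a local minimum.

local minimum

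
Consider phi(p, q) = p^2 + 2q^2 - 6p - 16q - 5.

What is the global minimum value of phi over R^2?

phi(p,q) separates as A(p) + B(q) − 5, so its minimum is min A + min B − 5.
A'(p) = 2p - 6 vanishes at p ∈ {3}; B'(q) = 4q - 16 vanishes at q ∈ {4}.
Local minima of A (where A''>0): A(3)=-9. Local minima of B: B(4)=-32.
So the global minimum of phi is A(3) + B(4) − 5 = -9 − 32 − 5 = -46, attained at (3, 4).

-46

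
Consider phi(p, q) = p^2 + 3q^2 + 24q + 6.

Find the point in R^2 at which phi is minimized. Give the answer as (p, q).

(0, -4)

phi(p,q) separates as A(p) + B(q) + 6, so its minimum is min A + min B + 6.
A'(p) = 2p vanishes at p ∈ {0}; B'(q) = 6q + 24 vanishes at q ∈ {-4}.
Local minima of A (where A''>0): A(0)=0. Local minima of B: B(-4)=-48.
So the global minimum of phi is A(0) + B(-4) + 6 = 0 − 48 + 6 = -42, attained at (0, -4).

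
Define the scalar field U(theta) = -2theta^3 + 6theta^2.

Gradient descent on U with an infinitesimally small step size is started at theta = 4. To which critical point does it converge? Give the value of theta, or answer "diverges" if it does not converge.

U'(theta) = -6theta(theta - 2), so U'(4) = -48.
Gradient descent moves in the -U' direction, i.e. theta is increasing.
There is no critical point above theta=4, and U' keeps the same sign, so the iterate runs off to +∞.

diverges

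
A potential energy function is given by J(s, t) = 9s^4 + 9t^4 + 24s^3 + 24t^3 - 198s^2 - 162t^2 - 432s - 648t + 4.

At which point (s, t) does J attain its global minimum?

(3, 3)

J(s,t) separates as P(s) + Q(t) + 4, so its minimum is min P + min Q + 4.
P'(s) = 36(s - 3)(s + 1)(s + 4) vanishes at s ∈ {-4, -1, 3}; Q'(t) = 36(t - 3)(t + 2)(t + 3) vanishes at t ∈ {-3, -2, 3}.
Local minima of P (where P''>0): P(-4)=-672, P(3)=-1701. Local minima of Q: Q(-3)=567, Q(3)=-2025.
So the global minimum of J is P(3) + Q(3) + 4 = -1701 − 2025 + 4 = -3722, attained at (3, 3).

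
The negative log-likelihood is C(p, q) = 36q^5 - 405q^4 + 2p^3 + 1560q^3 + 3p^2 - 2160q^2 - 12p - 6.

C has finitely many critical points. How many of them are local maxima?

2

C separates as a function of p plus a function of q, so ∇C=0 decouples.
∂C/∂p = 6(p - 1)(p + 2) = 0 at p ∈ {-2, 1}; ∂C/∂q = 180q(q - 4)(q - 3)(q - 2) = 0 at q ∈ {0, 2, 3, 4}.
The Hessian is diagonal: diag(C_pp, C_qq). Second derivatives: C_pp(-2)=-18, C_pp(1)=18; C_qq(0)=-4320, C_qq(2)=720, C_qq(3)=-540, C_qq(4)=1440.
Local maxima occur where both diagonal entries negative: (-2, 0), (-2, 3). Count: 2.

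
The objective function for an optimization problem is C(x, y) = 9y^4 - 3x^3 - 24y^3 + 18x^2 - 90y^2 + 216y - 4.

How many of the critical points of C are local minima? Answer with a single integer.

C separates as a function of x plus a function of y, so ∇C=0 decouples.
∂C/∂x = -9x(x - 4) = 0 at x ∈ {0, 4}; ∂C/∂y = 36(y - 3)(y - 1)(y + 2) = 0 at y ∈ {-2, 1, 3}.
The Hessian is diagonal: diag(C_xx, C_yy). Second derivatives: C_xx(0)=36, C_xx(4)=-36; C_yy(-2)=540, C_yy(1)=-216, C_yy(3)=360.
Local minima occur where both diagonal entries positive: (0, -2), (0, 3). Count: 2.

2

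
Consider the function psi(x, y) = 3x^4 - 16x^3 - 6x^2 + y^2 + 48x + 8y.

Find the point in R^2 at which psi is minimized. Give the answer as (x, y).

(4, -4)

psi(x,y) separates as P(x) + Q(y), so its minimum is min P + min Q.
P'(x) = 12(x - 4)(x - 1)(x + 1) vanishes at x ∈ {-1, 1, 4}; Q'(y) = 2y + 8 vanishes at y ∈ {-4}.
Local minima of P (where P''>0): P(-1)=-35, P(4)=-160. Local minima of Q: Q(-4)=-16.
So the global minimum of psi is P(4) + Q(-4) = -160 − 16 = -176, attained at (4, -4).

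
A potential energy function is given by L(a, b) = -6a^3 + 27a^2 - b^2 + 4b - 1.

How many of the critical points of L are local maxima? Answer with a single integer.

L separates as a function of a plus a function of b, so ∇L=0 decouples.
∂L/∂a = -18a(a - 3) = 0 at a ∈ {0, 3}; ∂L/∂b = -2(b - 2) = 0 at b ∈ {2}.
The Hessian is diagonal: diag(L_aa, L_bb). Second derivatives: L_aa(0)=54, L_aa(3)=-54; L_bb(2)=-2.
Local maxima occur where both diagonal entries negative: (3, 2). Count: 1.

1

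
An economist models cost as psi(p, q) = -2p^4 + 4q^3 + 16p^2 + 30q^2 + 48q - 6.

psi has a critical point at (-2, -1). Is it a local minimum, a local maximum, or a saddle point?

The mixed partial ∂²psi/∂p∂q is 0, so the Hessian at any point is diag(psi_pp, psi_qq) = diag(8(-3p^2 + 4), 12(2q + 5)).
At (-2, -1): H = diag(-64, 36).
The eigenvalues have opposite signs, so H is indefinite: a saddle point.

saddle point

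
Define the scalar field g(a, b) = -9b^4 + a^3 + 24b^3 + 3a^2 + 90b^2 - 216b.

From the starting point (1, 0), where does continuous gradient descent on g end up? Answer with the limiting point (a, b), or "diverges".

g is separable, so gradient descent decouples: a follows -∂g/∂a, b follows -∂g/∂b.
∂g/∂a = 3a(a + 2); at a=1 this is 9, so a decreases.
∂g/∂b = -36(b - 3)(b - 1)(b + 2); at b=0 this is -216, so b increases.
a converges to its nearest critical value 0 (a local min of the a-part); b converges to 1. The iterate converges to (0, 1).

(0, 1)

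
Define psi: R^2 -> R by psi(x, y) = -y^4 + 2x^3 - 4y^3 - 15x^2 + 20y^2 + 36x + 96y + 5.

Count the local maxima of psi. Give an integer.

2

psi separates as a function of x plus a function of y, so ∇psi=0 decouples.
∂psi/∂x = 6(x - 3)(x - 2) = 0 at x ∈ {2, 3}; ∂psi/∂y = -4(y - 3)(y + 2)(y + 4) = 0 at y ∈ {-4, -2, 3}.
The Hessian is diagonal: diag(psi_xx, psi_yy). Second derivatives: psi_xx(2)=-6, psi_xx(3)=6; psi_yy(-4)=-56, psi_yy(-2)=40, psi_yy(3)=-140.
Local maxima occur where both diagonal entries negative: (2, -4), (2, 3). Count: 2.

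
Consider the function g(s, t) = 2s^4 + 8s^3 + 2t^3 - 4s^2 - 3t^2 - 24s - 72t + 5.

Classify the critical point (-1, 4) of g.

saddle point

The mixed partial ∂²g/∂s∂t is 0, so the Hessian at any point is diag(g_ss, g_tt) = diag(8(3s^2 + 6s - 1), 6(2t - 1)).
At (-1, 4): H = diag(-32, 42).
The eigenvalues have opposite signs, so H is indefinite: a saddle point.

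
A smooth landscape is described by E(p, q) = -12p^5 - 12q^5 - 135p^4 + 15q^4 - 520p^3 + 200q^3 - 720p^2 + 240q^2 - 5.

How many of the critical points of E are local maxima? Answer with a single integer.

4

E separates as a function of p plus a function of q, so ∇E=0 decouples.
∂E/∂p = -60p(p + 2)(p + 3)(p + 4) = 0 at p ∈ {-4, -3, -2, 0}; ∂E/∂q = -60q(q - 4)(q + 1)(q + 2) = 0 at q ∈ {-2, -1, 0, 4}.
The Hessian is diagonal: diag(E_pp, E_qq). Second derivatives: E_pp(-4)=480, E_pp(-3)=-180, E_pp(-2)=240, E_pp(0)=-1440; E_qq(-2)=720, E_qq(-1)=-300, E_qq(0)=480, E_qq(4)=-7200.
Local maxima occur where both diagonal entries negative: (-3, -1), (-3, 4), (0, -1), (0, 4). Count: 4.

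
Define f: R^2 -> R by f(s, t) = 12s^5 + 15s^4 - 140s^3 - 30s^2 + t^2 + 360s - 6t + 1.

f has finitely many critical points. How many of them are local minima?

2

f separates as a function of s plus a function of t, so ∇f=0 decouples.
∂f/∂s = 60(s - 2)(s - 1)(s + 1)(s + 3) = 0 at s ∈ {-3, -1, 1, 2}; ∂f/∂t = 2(t - 3) = 0 at t ∈ {3}.
The Hessian is diagonal: diag(f_ss, f_tt). Second derivatives: f_ss(-3)=-2400, f_ss(-1)=720, f_ss(1)=-480, f_ss(2)=900; f_tt(3)=2.
Local minima occur where both diagonal entries positive: (-1, 3), (2, 3). Count: 2.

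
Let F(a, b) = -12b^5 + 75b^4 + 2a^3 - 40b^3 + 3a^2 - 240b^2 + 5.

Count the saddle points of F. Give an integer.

4

F separates as a function of a plus a function of b, so ∇F=0 decouples.
∂F/∂a = 6a(a + 1) = 0 at a ∈ {-1, 0}; ∂F/∂b = -60b(b - 4)(b - 2)(b + 1) = 0 at b ∈ {-1, 0, 2, 4}.
The Hessian is diagonal: diag(F_aa, F_bb). Second derivatives: F_aa(-1)=-6, F_aa(0)=6; F_bb(-1)=900, F_bb(0)=-480, F_bb(2)=720, F_bb(4)=-2400.
Saddle points occur where the two diagonal entries have opposite signs: (-1, -1), (-1, 2), (0, 0), (0, 4). Count: 4.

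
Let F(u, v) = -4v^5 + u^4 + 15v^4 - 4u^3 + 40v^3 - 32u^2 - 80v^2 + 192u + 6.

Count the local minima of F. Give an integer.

F separates as a function of u plus a function of v, so ∇F=0 decouples.
∂F/∂u = 4(u - 4)(u - 3)(u + 4) = 0 at u ∈ {-4, 3, 4}; ∂F/∂v = -20v(v - 4)(v - 1)(v + 2) = 0 at v ∈ {-2, 0, 1, 4}.
The Hessian is diagonal: diag(F_uu, F_vv). Second derivatives: F_uu(-4)=224, F_uu(3)=-28, F_uu(4)=32; F_vv(-2)=720, F_vv(0)=-160, F_vv(1)=180, F_vv(4)=-1440.
Local minima occur where both diagonal entries positive: (-4, -2), (-4, 1), (4, -2), (4, 1). Count: 4.

4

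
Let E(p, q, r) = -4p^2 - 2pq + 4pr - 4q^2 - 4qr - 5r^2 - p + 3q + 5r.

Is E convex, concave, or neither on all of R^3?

concave

E is quadratic, so its Hessian is the constant matrix H = [[-8, -2, 4], [-2, -8, -4], [4, -4, -10]].
Leading principal minors: -8, 60, -280.
Signs alternate −, +, − ⇒ H ≺ 0 ⇒ concave.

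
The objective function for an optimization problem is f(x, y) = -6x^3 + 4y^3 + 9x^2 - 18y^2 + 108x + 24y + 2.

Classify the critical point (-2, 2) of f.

The mixed partial ∂²f/∂x∂y is 0, so the Hessian at any point is diag(f_xx, f_yy) = diag(18(-2x + 1), 12(2y - 3)).
At (-2, 2): H = diag(90, 12).
Both eigenvalues are positive, so H is positive definite: a local minimum.

local minimum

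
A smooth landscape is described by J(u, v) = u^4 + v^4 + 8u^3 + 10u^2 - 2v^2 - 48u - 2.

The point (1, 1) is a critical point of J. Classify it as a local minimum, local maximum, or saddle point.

The mixed partial ∂²J/∂u∂v is 0, so the Hessian at any point is diag(J_uu, J_vv) = diag(4(3u^2 + 12u + 5), 4(3v^2 - 1)).
At (1, 1): H = diag(80, 8).
Both eigenvalues are positive, so H is positive definite: a local minimum.

local minimum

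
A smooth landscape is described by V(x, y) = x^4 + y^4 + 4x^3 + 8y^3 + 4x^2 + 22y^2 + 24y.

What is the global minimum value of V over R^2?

V(x,y) separates as P(x) + Q(y), so its minimum is min P + min Q.
P'(x) = 4x(x + 1)(x + 2) vanishes at x ∈ {-2, -1, 0}; Q'(y) = 4(y + 1)(y + 2)(y + 3) vanishes at y ∈ {-3, -2, -1}.
Local minima of P (where P''>0): P(-2)=0, P(0)=0. Local minima of Q: Q(-3)=-9, Q(-1)=-9.
So the global minimum of V is P(-2) + Q(-3) = 0 − 9 = -9, attained at (-2, -3).

-9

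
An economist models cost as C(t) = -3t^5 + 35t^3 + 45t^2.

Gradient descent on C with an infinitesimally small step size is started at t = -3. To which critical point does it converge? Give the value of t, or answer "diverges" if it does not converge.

C'(t) = -15t(t - 3)(t + 1)(t + 2), so C'(-3) = -540.
Gradient descent moves in the -C' direction, i.e. t is increasing.
The nearest critical point in that direction is t = -2, where C'' = 150 > 0 (a local minimum). The iterate converges there.

-2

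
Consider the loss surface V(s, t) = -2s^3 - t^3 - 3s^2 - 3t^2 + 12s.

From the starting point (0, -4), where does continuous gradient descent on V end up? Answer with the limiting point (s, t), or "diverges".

V is separable, so gradient descent decouples: s follows -∂V/∂s, t follows -∂V/∂t.
∂V/∂s = -6(s - 1)(s + 2); at s=0 this is 12, so s decreases.
∂V/∂t = -3t(t + 2); at t=-4 this is -24, so t increases.
s converges to its nearest critical value -2 (a local min of the s-part); t converges to -2. The iterate converges to (-2, -2).

(-2, -2)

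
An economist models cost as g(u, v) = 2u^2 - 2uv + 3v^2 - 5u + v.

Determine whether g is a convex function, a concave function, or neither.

g is quadratic, so its Hessian is the constant matrix H = [[4, -2], [-2, 6]].
det(H) = 20, tr(H) = 10.
det(H) > 0 and tr(H) > 0, so H is positive definite everywhere: convex.

convex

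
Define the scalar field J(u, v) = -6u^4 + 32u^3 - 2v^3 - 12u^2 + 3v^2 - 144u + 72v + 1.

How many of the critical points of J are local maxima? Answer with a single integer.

J separates as a function of u plus a function of v, so ∇J=0 decouples.
∂J/∂u = -24(u - 3)(u - 2)(u + 1) = 0 at u ∈ {-1, 2, 3}; ∂J/∂v = -6(v - 4)(v + 3) = 0 at v ∈ {-3, 4}.
The Hessian is diagonal: diag(J_uu, J_vv). Second derivatives: J_uu(-1)=-288, J_uu(2)=72, J_uu(3)=-96; J_vv(-3)=42, J_vv(4)=-42.
Local maxima occur where both diagonal entries negative: (-1, 4), (3, 4). Count: 2.

2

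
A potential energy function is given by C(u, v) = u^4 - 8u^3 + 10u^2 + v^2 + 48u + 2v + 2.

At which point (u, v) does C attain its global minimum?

C(u,v) separates as P(u) + Q(v) + 2, so its minimum is min P + min Q + 2.
P'(u) = 4(u - 4)(u - 3)(u + 1) vanishes at u ∈ {-1, 3, 4}; Q'(v) = 2v + 2 vanishes at v ∈ {-1}.
Local minima of P (where P''>0): P(-1)=-29, P(4)=96. Local minima of Q: Q(-1)=-1.
So the global minimum of C is P(-1) + Q(-1) + 2 = -29 − 1 + 2 = -28, attained at (-1, -1).

(-1, -1)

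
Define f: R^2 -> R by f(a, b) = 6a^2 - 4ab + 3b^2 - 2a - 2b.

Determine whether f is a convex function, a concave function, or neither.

convex

f is quadratic, so its Hessian is the constant matrix H = [[12, -4], [-4, 6]].
det(H) = 56, tr(H) = 18.
det(H) > 0 and tr(H) > 0, so H is positive definite everywhere: convex.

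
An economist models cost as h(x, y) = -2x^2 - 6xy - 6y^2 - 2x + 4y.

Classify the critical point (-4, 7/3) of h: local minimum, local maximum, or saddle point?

The Hessian of h is constant: H = [[-4, -6], [-6, -12]].
det(H) = (-4)·(-12) − (-6)² = 12.
det(H) > 0 and tr(H) = -16 < 0, so H is negative definite and the point is a local maximum.

local maximum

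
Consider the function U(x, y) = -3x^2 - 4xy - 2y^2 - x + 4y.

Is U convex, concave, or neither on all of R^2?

U is quadratic, so its Hessian is the constant matrix H = [[-6, -4], [-4, -4]].
det(H) = 8, tr(H) = -10.
det(H) > 0 and tr(H) < 0, so H is negative definite everywhere: concave.

concave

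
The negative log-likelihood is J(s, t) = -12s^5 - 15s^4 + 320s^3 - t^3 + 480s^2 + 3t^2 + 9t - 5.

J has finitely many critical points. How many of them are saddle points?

J separates as a function of s plus a function of t, so ∇J=0 decouples.
∂J/∂s = -60s(s - 4)(s + 1)(s + 4) = 0 at s ∈ {-4, -1, 0, 4}; ∂J/∂t = -3(t - 3)(t + 1) = 0 at t ∈ {-1, 3}.
The Hessian is diagonal: diag(J_ss, J_tt). Second derivatives: J_ss(-4)=5760, J_ss(-1)=-900, J_ss(0)=960, J_ss(4)=-9600; J_tt(-1)=12, J_tt(3)=-12.
Saddle points occur where the two diagonal entries have opposite signs: (-4, 3), (-1, -1), (0, 3), (4, -1). Count: 4.

4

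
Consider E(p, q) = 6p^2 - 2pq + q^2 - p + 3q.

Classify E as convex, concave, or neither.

E is quadratic, so its Hessian is the constant matrix H = [[12, -2], [-2, 2]].
det(H) = 20, tr(H) = 14.
det(H) > 0 and tr(H) > 0, so H is positive definite everywhere: convex.

convex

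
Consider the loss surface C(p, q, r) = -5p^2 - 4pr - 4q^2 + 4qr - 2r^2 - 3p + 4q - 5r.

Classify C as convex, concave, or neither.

concave

C is quadratic, so its Hessian is the constant matrix H = [[-10, 0, -4], [0, -8, 4], [-4, 4, -4]].
Leading principal minors: -10, 80, -32.
Signs alternate −, +, − ⇒ H ≺ 0 ⇒ concave.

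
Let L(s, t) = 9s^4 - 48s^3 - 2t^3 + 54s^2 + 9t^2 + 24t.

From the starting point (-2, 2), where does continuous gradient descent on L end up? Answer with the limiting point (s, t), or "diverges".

(0, -1)

L is separable, so gradient descent decouples: s follows -∂L/∂s, t follows -∂L/∂t.
∂L/∂s = 36s(s - 3)(s - 1); at s=-2 this is -1080, so s increases.
∂L/∂t = -6(t - 4)(t + 1); at t=2 this is 36, so t decreases.
s converges to its nearest critical value 0 (a local min of the s-part); t converges to -1. The iterate converges to (0, -1).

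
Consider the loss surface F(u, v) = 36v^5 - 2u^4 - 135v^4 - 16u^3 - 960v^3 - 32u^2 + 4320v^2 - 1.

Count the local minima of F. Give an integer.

2

F separates as a function of u plus a function of v, so ∇F=0 decouples.
∂F/∂u = -8u(u + 2)(u + 4) = 0 at u ∈ {-4, -2, 0}; ∂F/∂v = 180v(v - 4)(v - 3)(v + 4) = 0 at v ∈ {-4, 0, 3, 4}.
The Hessian is diagonal: diag(F_uu, F_vv). Second derivatives: F_uu(-4)=-64, F_uu(-2)=32, F_uu(0)=-64; F_vv(-4)=-40320, F_vv(0)=8640, F_vv(3)=-3780, F_vv(4)=5760.
Local minima occur where both diagonal entries positive: (-2, 0), (-2, 4). Count: 2.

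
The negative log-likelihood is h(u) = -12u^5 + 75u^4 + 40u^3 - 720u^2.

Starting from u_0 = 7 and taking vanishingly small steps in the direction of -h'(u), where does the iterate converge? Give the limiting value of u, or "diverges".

h'(u) = -60u(u - 4)(u - 3)(u + 2), so h'(7) = -45360.
Gradient descent moves in the -h' direction, i.e. u is increasing.
There is no critical point above u=7, and h' keeps the same sign, so the iterate runs off to +∞.

diverges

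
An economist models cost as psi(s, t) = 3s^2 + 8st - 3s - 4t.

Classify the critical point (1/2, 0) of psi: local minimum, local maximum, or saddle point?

The Hessian of psi is constant: H = [[6, 8], [8, 0]].
det(H) = 6·0 − 8² = -64.
Since det(H) < 0, H is indefinite and the critical point is a saddle point.

saddle point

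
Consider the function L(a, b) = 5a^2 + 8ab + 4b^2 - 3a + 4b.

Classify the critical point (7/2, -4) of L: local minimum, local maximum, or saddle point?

local minimum

The Hessian of L is constant: H = [[10, 8], [8, 8]].
det(H) = 10·8 − 8² = 16.
det(H) > 0 and tr(H) = 18 > 0, so H is positive definite and the point is a local minimum.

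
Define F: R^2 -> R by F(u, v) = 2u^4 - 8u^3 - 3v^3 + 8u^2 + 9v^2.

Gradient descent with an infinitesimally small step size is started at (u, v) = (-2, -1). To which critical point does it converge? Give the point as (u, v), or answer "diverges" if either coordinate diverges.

F is separable, so gradient descent decouples: u follows -∂F/∂u, v follows -∂F/∂v.
∂F/∂u = 8u(u - 2)(u - 1); at u=-2 this is -192, so u increases.
∂F/∂v = -9v(v - 2); at v=-1 this is -27, so v increases.
u converges to its nearest critical value 0 (a local min of the u-part); v converges to 0. The iterate converges to (0, 0).

(0, 0)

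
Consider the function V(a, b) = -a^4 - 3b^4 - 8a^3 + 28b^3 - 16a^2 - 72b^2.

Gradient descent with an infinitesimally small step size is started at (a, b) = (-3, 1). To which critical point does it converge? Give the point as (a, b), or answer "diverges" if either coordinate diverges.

(-2, 3)

V is separable, so gradient descent decouples: a follows -∂V/∂a, b follows -∂V/∂b.
∂V/∂a = -4a(a + 2)(a + 4); at a=-3 this is -12, so a increases.
∂V/∂b = -12b(b - 4)(b - 3); at b=1 this is -72, so b increases.
a converges to its nearest critical value -2 (a local min of the a-part); b converges to 3. The iterate converges to (-2, 3).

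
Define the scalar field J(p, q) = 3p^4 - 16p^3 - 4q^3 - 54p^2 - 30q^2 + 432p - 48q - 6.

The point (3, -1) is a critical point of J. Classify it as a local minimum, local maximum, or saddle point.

The mixed partial ∂²J/∂p∂q is 0, so the Hessian at any point is diag(J_pp, J_qq) = diag(12(3p^2 - 8p - 9), -12(2q + 5)).
At (3, -1): H = diag(-72, -36).
Both eigenvalues are negative, so H is negative definite: a local maximum.

local maximum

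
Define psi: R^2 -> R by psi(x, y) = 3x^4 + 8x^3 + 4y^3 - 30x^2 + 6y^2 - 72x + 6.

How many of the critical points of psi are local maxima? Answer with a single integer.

psi separates as a function of x plus a function of y, so ∇psi=0 decouples.
∂psi/∂x = 12(x - 2)(x + 1)(x + 3) = 0 at x ∈ {-3, -1, 2}; ∂psi/∂y = 12y(y + 1) = 0 at y ∈ {-1, 0}.
The Hessian is diagonal: diag(psi_xx, psi_yy). Second derivatives: psi_xx(-3)=120, psi_xx(-1)=-72, psi_xx(2)=180; psi_yy(-1)=-12, psi_yy(0)=12.
Local maxima occur where both diagonal entries negative: (-1, -1). Count: 1.

1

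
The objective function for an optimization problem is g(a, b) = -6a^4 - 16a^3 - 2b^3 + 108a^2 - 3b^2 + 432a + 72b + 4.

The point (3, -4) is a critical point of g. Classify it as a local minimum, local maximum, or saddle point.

The mixed partial ∂²g/∂a∂b is 0, so the Hessian at any point is diag(g_aa, g_bb) = diag(24(-3a^2 - 4a + 9), -6(2b + 1)).
At (3, -4): H = diag(-720, 42).
The eigenvalues have opposite signs, so H is indefinite: a saddle point.

saddle point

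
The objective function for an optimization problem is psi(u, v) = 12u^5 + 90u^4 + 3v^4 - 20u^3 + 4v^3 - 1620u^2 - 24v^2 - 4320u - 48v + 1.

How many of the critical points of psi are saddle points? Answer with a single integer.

psi separates as a function of u plus a function of v, so ∇psi=0 decouples.
∂psi/∂u = 60(u - 3)(u + 2)(u + 3)(u + 4) = 0 at u ∈ {-4, -3, -2, 3}; ∂psi/∂v = 12(v - 2)(v + 1)(v + 2) = 0 at v ∈ {-2, -1, 2}.
The Hessian is diagonal: diag(psi_uu, psi_vv). Second derivatives: psi_uu(-4)=-840, psi_uu(-3)=360, psi_uu(-2)=-600, psi_uu(3)=12600; psi_vv(-2)=48, psi_vv(-1)=-36, psi_vv(2)=144.
Saddle points occur where the two diagonal entries have opposite signs: (-4, -2), (-4, 2), (-3, -1), (-2, -2), (-2, 2), (3, -1). Count: 6.

6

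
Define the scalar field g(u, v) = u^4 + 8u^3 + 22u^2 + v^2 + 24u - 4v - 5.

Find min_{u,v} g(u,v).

-18

g(u,v) separates as P(u) + Q(v) − 5, so its minimum is min P + min Q − 5.
P'(u) = 4(u + 1)(u + 2)(u + 3) vanishes at u ∈ {-3, -2, -1}; Q'(v) = 2v - 4 vanishes at v ∈ {2}.
Local minima of P (where P''>0): P(-3)=-9, P(-1)=-9. Local minima of Q: Q(2)=-4.
So the global minimum of g is P(-3) + Q(2) − 5 = -9 − 4 − 5 = -18, attained at (-3, 2).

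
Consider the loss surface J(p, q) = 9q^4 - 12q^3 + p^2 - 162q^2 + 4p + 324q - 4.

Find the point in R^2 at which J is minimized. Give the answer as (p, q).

(-2, -3)

J(p,q) separates as A(p) + B(q) − 4, so its minimum is min A + min B − 4.
A'(p) = 2p + 4 vanishes at p ∈ {-2}; B'(q) = 36(q - 3)(q - 1)(q + 3) vanishes at q ∈ {-3, 1, 3}.
Local minima of A (where A''>0): A(-2)=-4. Local minima of B: B(-3)=-1377, B(3)=-81.
So the global minimum of J is A(-2) + B(-3) − 4 = -4 − 1377 − 4 = -1385, attained at (-2, -3).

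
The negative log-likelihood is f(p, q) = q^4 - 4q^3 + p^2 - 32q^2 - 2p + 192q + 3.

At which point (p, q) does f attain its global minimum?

f(p,q) separates as A(p) + B(q) + 3, so its minimum is min A + min B + 3.
A'(p) = 2p - 2 vanishes at p ∈ {1}; B'(q) = 4(q - 4)(q - 3)(q + 4) vanishes at q ∈ {-4, 3, 4}.
Local minima of A (where A''>0): A(1)=-1. Local minima of B: B(-4)=-768, B(4)=256.
So the global minimum of f is A(1) + B(-4) + 3 = -1 − 768 + 3 = -766, attained at (1, -4).

(1, -4)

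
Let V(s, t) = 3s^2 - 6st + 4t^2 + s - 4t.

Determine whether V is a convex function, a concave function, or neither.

V is quadratic, so its Hessian is the constant matrix H = [[6, -6], [-6, 8]].
det(H) = 12, tr(H) = 14.
det(H) > 0 and tr(H) > 0, so H is positive definite everywhere: convex.

convex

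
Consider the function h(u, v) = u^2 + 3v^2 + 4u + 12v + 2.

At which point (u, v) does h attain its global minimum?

h(u,v) separates as P(u) + Q(v) + 2, so its minimum is min P + min Q + 2.
P'(u) = 2u + 4 vanishes at u ∈ {-2}; Q'(v) = 6v + 12 vanishes at v ∈ {-2}.
Local minima of P (where P''>0): P(-2)=-4. Local minima of Q: Q(-2)=-12.
So the global minimum of h is P(-2) + Q(-2) + 2 = -4 − 12 + 2 = -14, attained at (-2, -2).

(-2, -2)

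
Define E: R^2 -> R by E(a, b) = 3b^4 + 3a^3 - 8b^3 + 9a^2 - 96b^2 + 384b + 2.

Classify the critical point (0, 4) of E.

The mixed partial ∂²E/∂a∂b is 0, so the Hessian at any point is diag(E_aa, E_bb) = diag(18(a + 1), 12(3b^2 - 4b - 16)).
At (0, 4): H = diag(18, 192).
Both eigenvalues are positive, so H is positive definite: a local minimum.

local minimum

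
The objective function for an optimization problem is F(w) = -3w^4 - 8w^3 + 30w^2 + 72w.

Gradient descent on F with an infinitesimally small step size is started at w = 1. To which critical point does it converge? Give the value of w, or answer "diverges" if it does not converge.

F'(w) = -12(w - 2)(w + 1)(w + 3), so F'(1) = 96.
Gradient descent moves in the -F' direction, i.e. w is decreasing.
The nearest critical point in that direction is w = -1, where F'' = 72 > 0 (a local minimum). The iterate converges there.

-1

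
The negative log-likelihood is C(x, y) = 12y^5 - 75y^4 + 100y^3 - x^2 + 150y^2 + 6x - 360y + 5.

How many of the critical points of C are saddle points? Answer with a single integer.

C separates as a function of x plus a function of y, so ∇C=0 decouples.
∂C/∂x = -2(x - 3) = 0 at x ∈ {3}; ∂C/∂y = 60(y - 3)(y - 2)(y - 1)(y + 1) = 0 at y ∈ {-1, 1, 2, 3}.
The Hessian is diagonal: diag(C_xx, C_yy). Second derivatives: C_xx(3)=-2; C_yy(-1)=-1440, C_yy(1)=240, C_yy(2)=-180, C_yy(3)=480.
Saddle points occur where the two diagonal entries have opposite signs: (3, 1), (3, 3). Count: 2.

2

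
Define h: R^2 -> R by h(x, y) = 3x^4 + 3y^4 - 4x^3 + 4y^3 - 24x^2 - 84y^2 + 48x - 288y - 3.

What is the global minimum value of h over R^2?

h(x,y) separates as P(x) + Q(y) − 3, so its minimum is min P + min Q − 3.
P'(x) = 12(x - 2)(x - 1)(x + 2) vanishes at x ∈ {-2, 1, 2}; Q'(y) = 12(y - 4)(y + 2)(y + 3) vanishes at y ∈ {-3, -2, 4}.
Local minima of P (where P''>0): P(-2)=-112, P(2)=16. Local minima of Q: Q(-3)=243, Q(4)=-1472.
So the global minimum of h is P(-2) + Q(4) − 3 = -112 − 1472 − 3 = -1587, attained at (-2, 4).

-1587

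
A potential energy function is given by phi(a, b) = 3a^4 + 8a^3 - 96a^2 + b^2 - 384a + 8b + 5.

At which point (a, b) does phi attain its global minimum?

phi(a,b) separates as P(a) + Q(b) + 5, so its minimum is min P + min Q + 5.
P'(a) = 12(a - 4)(a + 2)(a + 4) vanishes at a ∈ {-4, -2, 4}; Q'(b) = 2b + 8 vanishes at b ∈ {-4}.
Local minima of P (where P''>0): P(-4)=256, P(4)=-1792. Local minima of Q: Q(-4)=-16.
So the global minimum of phi is P(4) + Q(-4) + 5 = -1792 − 16 + 5 = -1803, attained at (4, -4).

(4, -4)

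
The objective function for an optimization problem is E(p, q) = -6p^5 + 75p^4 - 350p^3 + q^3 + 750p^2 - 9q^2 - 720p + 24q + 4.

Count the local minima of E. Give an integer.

E separates as a function of p plus a function of q, so ∇E=0 decouples.
∂E/∂p = -30(p - 4)(p - 3)(p - 2)(p - 1) = 0 at p ∈ {1, 2, 3, 4}; ∂E/∂q = 3(q - 4)(q - 2) = 0 at q ∈ {2, 4}.
The Hessian is diagonal: diag(E_pp, E_qq). Second derivatives: E_pp(1)=180, E_pp(2)=-60, E_pp(3)=60, E_pp(4)=-180; E_qq(2)=-6, E_qq(4)=6.
Local minima occur where both diagonal entries positive: (1, 4), (3, 4). Count: 2.

2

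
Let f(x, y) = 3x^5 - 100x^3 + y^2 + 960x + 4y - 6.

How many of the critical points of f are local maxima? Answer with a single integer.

0

f separates as a function of x plus a function of y, so ∇f=0 decouples.
∂f/∂x = 15(x - 4)(x - 2)(x + 2)(x + 4) = 0 at x ∈ {-4, -2, 2, 4}; ∂f/∂y = 2(y + 2) = 0 at y ∈ {-2}.
The Hessian is diagonal: diag(f_xx, f_yy). Second derivatives: f_xx(-4)=-1440, f_xx(-2)=720, f_xx(2)=-720, f_xx(4)=1440; f_yy(-2)=2.
Local maxima occur where both diagonal entries negative: none. Count: 0.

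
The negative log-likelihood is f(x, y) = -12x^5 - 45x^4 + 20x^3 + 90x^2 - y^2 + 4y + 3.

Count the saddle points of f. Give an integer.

2

f separates as a function of x plus a function of y, so ∇f=0 decouples.
∂f/∂x = -60x(x - 1)(x + 1)(x + 3) = 0 at x ∈ {-3, -1, 0, 1}; ∂f/∂y = -2(y - 2) = 0 at y ∈ {2}.
The Hessian is diagonal: diag(f_xx, f_yy). Second derivatives: f_xx(-3)=1440, f_xx(-1)=-240, f_xx(0)=180, f_xx(1)=-480; f_yy(2)=-2.
Saddle points occur where the two diagonal entries have opposite signs: (-3, 2), (0, 2). Count: 2.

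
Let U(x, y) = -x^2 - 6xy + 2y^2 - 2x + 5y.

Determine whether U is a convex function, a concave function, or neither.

neither

U is quadratic, so its Hessian is the constant matrix H = [[-2, -6], [-6, 4]].
det(H) = -44, tr(H) = 2.
det(H) < 0, so H is indefinite: neither convex nor concave.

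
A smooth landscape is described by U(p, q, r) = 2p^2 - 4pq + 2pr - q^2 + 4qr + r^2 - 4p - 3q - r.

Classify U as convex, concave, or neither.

U is quadratic, so its Hessian is the constant matrix H = [[4, -4, 2], [-4, -2, 4], [2, 4, 2]].
Leading principal minors: 4, -24, -168.
Neither pattern holds ⇒ H is indefinite ⇒ neither convex nor concave.

neither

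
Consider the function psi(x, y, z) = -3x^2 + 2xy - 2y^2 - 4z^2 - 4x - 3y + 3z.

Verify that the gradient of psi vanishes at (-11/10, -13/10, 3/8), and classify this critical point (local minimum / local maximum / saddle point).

∇psi = (-6x + 2y - 4, 2x - 4y - 3, -8z + 3); substituting (-11/10, -13/10, 3/8) gives ∇psi = (0, 0, 0), so (-11/10, -13/10, 3/8) is indeed a critical point.
The Hessian is constant: H = [[-6, 2, 0], [2, -4, 0], [0, 0, -8]].
Leading principal minors: Δ₁ = -6, Δ₂ = 20, Δ₃ = -160.
The minors alternate sign starting negative (−, +, −), so H is negative definite: a local maximum.

local maximum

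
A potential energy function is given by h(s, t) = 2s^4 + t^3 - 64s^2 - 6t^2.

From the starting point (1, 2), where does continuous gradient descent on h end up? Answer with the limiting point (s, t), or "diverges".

h is separable, so gradient descent decouples: s follows -∂h/∂s, t follows -∂h/∂t.
∂h/∂s = 8s(s - 4)(s + 4); at s=1 this is -120, so s increases.
∂h/∂t = 3t(t - 4); at t=2 this is -12, so t increases.
s converges to its nearest critical value 4 (a local min of the s-part); t converges to 4. The iterate converges to (4, 4).

(4, 4)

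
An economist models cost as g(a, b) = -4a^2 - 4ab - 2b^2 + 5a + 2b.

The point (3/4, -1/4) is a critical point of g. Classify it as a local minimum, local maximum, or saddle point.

The Hessian of g is constant: H = [[-8, -4], [-4, -4]].
det(H) = (-8)·(-4) − (-4)² = 16.
det(H) > 0 and tr(H) = -12 < 0, so H is negative definite and the point is a local maximum.

local maximum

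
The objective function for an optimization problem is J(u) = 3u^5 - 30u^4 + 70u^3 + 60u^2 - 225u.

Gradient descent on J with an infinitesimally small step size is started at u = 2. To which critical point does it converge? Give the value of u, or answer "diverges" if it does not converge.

1

J'(u) = 15(u - 5)(u - 3)(u - 1)(u + 1), so J'(2) = 135.
Gradient descent moves in the -J' direction, i.e. u is decreasing.
The nearest critical point in that direction is u = 1, where J'' = 240 > 0 (a local minimum). The iterate converges there.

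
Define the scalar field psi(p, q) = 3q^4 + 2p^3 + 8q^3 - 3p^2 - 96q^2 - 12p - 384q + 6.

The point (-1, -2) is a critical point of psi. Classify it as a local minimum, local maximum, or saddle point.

local maximum

The mixed partial ∂²psi/∂p∂q is 0, so the Hessian at any point is diag(psi_pp, psi_qq) = diag(6(2p - 1), 12(3q^2 + 4q - 16)).
At (-1, -2): H = diag(-18, -144).
Both eigenvalues are negative, so H is negative definite: a local maximum.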